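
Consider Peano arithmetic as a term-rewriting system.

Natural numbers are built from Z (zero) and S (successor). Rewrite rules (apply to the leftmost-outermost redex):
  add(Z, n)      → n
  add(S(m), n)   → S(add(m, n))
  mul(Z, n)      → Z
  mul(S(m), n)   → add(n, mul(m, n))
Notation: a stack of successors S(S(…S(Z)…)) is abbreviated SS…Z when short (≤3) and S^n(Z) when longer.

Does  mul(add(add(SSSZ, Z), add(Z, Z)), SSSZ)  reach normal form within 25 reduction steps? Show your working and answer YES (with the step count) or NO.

Answer: YES — reaches normal form S^9(Z) in 25 ≤ 25 steps

Working:
  start: mul(add(add(SSSZ, Z), add(Z, Z)), SSSZ)
  step 1: mul(add(S(add(SSZ, Z)), add(Z, Z)), SSSZ)
  step 2: mul(S(add(add(SSZ, Z), add(Z, Z))), SSSZ)
  step 3: add(SSSZ, mul(add(add(SSZ, Z), add(Z, Z)), SSSZ))
  step 4: S(add(SSZ, mul(add(add(SSZ, Z), add(Z, Z)), SSSZ)))
  step 5: S(S(add(SZ, mul(add(add(SSZ, Z), add(Z, Z)), SSSZ))))
  step 6: S(S(S(add(Z, mul(add(add(SSZ, Z), add(Z, Z)), SSSZ)))))
  step 7: S(S(S(mul(add(add(SSZ, Z), add(Z, Z)), SSSZ))))
  step 8: S(S(S(mul(add(S(add(SZ, Z)), add(Z, Z)), SSSZ))))
  step 9: S(S(S(mul(S(add(add(SZ, Z), add(Z, Z))), SSSZ))))
  step 10: S(S(S(add(SSSZ, mul(add(add(SZ, Z), add(Z, Z)), SSSZ)))))
  step 11: S(S(S(S(add(SSZ, mul(add(add(SZ, Z), add(Z, Z)), SSSZ))))))
  step 12: S(S(S(S(S(add(SZ, mul(add(add(SZ, Z), add(Z, Z)), SSSZ)))))))
  step 13: S(S(S(S(S(S(add(Z, mul(add(add(SZ, Z), add(Z, Z)), SSSZ))))))))
  step 14: S(S(S(S(S(S(mul(add(add(SZ, Z), add(Z, Z)), SSSZ)))))))
  step 15: S(S(S(S(S(S(mul(add(S(add(Z, Z)), add(Z, Z)), SSSZ)))))))
  step 16: S(S(S(S(S(S(mul(S(add(add(Z, Z), add(Z, Z))), SSSZ)))))))
  step 17: S(S(S(S(S(S(add(SSSZ, mul(add(add(Z, Z), add(Z, Z)), SSSZ))))))))
  step 18: S(S(S(S(S(S(S(add(SSZ, mul(add(add(Z, Z), add(Z, Z)), SSSZ)))))))))
  step 19: S(S(S(S(S(S(S(S(add(SZ, mul(add(add(Z, Z), add(Z, Z)), SSSZ))))))))))
  step 20: S(S(S(S(S(S(S(S(S(add(Z, mul(add(add(Z, Z), add(Z, Z)), SSSZ)))))))))))
  step 21: S(S(S(S(S(S(S(S(S(mul(add(add(Z, Z), add(Z, Z)), SSSZ))))))))))
  step 22: S(S(S(S(S(S(S(S(S(mul(add(Z, add(Z, Z)), SSSZ))))))))))
  step 23: S(S(S(S(S(S(S(S(S(mul(add(Z, Z), SSSZ))))))))))
  step 24: S(S(S(S(S(S(S(S(S(mul(Z, SSSZ))))))))))
  step 25: S^9(Z)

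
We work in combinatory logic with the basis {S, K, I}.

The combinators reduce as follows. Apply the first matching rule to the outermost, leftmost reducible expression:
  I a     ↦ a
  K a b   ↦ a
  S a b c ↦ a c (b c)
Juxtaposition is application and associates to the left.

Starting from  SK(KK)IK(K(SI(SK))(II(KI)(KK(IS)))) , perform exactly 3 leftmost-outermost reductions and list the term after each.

Answer: after 3 steps: K(K(SI(SK))(II(KI)(KK(IS))))

Reduction:
  start: SK(KK)IK(K(SI(SK))(II(KI)(KK(IS))))
  step 1: KI(KKI)K(K(SI(SK))(II(KI)(KK(IS))))
  step 2: IK(K(SI(SK))(II(KI)(KK(IS))))
  step 3: K(K(SI(SK))(II(KI)(KK(IS))))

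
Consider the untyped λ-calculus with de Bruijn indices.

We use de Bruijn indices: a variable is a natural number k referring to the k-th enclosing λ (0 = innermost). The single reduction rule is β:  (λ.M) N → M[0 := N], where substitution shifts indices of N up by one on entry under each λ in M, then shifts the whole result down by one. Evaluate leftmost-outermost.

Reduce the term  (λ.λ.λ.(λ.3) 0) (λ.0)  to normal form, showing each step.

Answer: normal form = λ.λ.λ.0  (in 2 steps)

Derivation:
  start: (λ.λ.λ.(λ.3) 0) (λ.0)
  [1] λ.λ.(λ.λ.0) 0
  [2] λ.λ.λ.0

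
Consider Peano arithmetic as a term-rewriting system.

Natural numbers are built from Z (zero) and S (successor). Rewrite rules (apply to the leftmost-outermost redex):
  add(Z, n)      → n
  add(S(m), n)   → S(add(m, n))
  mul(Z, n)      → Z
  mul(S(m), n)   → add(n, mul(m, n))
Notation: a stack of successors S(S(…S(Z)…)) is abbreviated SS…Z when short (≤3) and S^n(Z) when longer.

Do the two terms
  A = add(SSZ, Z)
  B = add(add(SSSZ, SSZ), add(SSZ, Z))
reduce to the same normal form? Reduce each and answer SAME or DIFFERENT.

Term A:
  start: add(SSZ, Z)
  step 1: S(add(SZ, Z))
  step 2: S(S(add(Z, Z)))
  step 3: SSZ

Term B:
  start: add(add(SSSZ, SSZ), add(SSZ, Z))
  step 1: add(S(add(SSZ, SSZ)), add(SSZ, Z))
  step 2: S(add(add(SSZ, SSZ), add(SSZ, Z)))
  step 3: S(add(S(add(SZ, SSZ)), add(SSZ, Z)))
  step 4: S(S(add(add(SZ, SSZ), add(SSZ, Z))))
  step 5: S(S(add(S(add(Z, SSZ)), add(SSZ, Z))))
  step 6: S(S(S(add(add(Z, SSZ), add(SSZ, Z)))))
  step 7: S(S(S(add(SSZ, add(SSZ, Z)))))
  step 8: S(S(S(S(add(SZ, add(SSZ, Z))))))
  step 9: S(S(S(S(S(add(Z, add(SSZ, Z)))))))
  step 10: S(S(S(S(S(add(SSZ, Z))))))
  step 11: S(S(S(S(S(S(add(SZ, Z)))))))
  step 12: S(S(S(S(S(S(S(add(Z, Z))))))))
  step 13: S^7(Z)

Answer: DIFFERENT — A ⇓ SSZ, B ⇓ S^7(Z)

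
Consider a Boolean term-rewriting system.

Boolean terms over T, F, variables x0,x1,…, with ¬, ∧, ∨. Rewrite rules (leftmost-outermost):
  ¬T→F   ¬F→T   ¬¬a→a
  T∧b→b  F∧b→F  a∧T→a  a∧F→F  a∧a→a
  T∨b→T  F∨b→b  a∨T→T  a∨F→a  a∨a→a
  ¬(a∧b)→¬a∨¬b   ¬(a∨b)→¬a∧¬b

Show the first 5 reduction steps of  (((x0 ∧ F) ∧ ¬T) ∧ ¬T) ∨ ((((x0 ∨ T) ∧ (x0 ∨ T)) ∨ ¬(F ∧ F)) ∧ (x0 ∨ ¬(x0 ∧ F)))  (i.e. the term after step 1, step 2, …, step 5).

Answer: after 5 steps: ((x0 ∨ T) ∨ ¬(F ∧ F)) ∧ (x0 ∨ ¬(x0 ∧ F))

Reduction:
  start: (((x0 ∧ F) ∧ ¬T) ∧ ¬T) ∨ ((((x0 ∨ T) ∧ (x0 ∨ T)) ∨ ¬(F ∧ F)) ∧ (x0 ∨ ¬(x0 ∧ F)))
  step 1: ((F ∧ ¬T) ∧ ¬T) ∨ ((((x0 ∨ T) ∧ (x0 ∨ T)) ∨ ¬(F ∧ F)) ∧ (x0 ∨ ¬(x0 ∧ F)))
  step 2: (F ∧ ¬T) ∨ ((((x0 ∨ T) ∧ (x0 ∨ T)) ∨ ¬(F ∧ F)) ∧ (x0 ∨ ¬(x0 ∧ F)))
  step 3: F ∨ ((((x0 ∨ T) ∧ (x0 ∨ T)) ∨ ¬(F ∧ F)) ∧ (x0 ∨ ¬(x0 ∧ F)))
  step 4: (((x0 ∨ T) ∧ (x0 ∨ T)) ∨ ¬(F ∧ F)) ∧ (x0 ∨ ¬(x0 ∧ F))
  step 5: ((x0 ∨ T) ∨ ¬(F ∧ F)) ∧ (x0 ∨ ¬(x0 ∧ F))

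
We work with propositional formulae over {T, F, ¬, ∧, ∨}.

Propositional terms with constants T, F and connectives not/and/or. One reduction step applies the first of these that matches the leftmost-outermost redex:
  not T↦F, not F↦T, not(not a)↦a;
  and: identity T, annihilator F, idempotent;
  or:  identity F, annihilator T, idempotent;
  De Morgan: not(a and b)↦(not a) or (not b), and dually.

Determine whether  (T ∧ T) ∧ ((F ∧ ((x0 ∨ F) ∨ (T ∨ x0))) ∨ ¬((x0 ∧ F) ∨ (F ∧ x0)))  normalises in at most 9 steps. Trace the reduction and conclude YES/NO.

Answer: NO — after 9 steps the term is ¬(F ∧ x0), not yet normal

Reduction:
  start: (T ∧ T) ∧ ((F ∧ ((x0 ∨ F) ∨ (T ∨ x0))) ∨ ¬((x0 ∧ F) ∨ (F ∧ x0)))
  step 1: T ∧ ((F ∧ ((x0 ∨ F) ∨ (T ∨ x0))) ∨ ¬((x0 ∧ F) ∨ (F ∧ x0)))
  step 2: (F ∧ ((x0 ∨ F) ∨ (T ∨ x0))) ∨ ¬((x0 ∧ F) ∨ (F ∧ x0))
  step 3: F ∨ ¬((x0 ∧ F) ∨ (F ∧ x0))
  step 4: ¬((x0 ∧ F) ∨ (F ∧ x0))
  step 5: ¬(x0 ∧ F) ∧ ¬(F ∧ x0)
  step 6: (¬x0 ∨ ¬F) ∧ ¬(F ∧ x0)
  step 7: (¬x0 ∨ T) ∧ ¬(F ∧ x0)
  step 8: T ∧ ¬(F ∧ x0)
  step 9: ¬(F ∧ x0)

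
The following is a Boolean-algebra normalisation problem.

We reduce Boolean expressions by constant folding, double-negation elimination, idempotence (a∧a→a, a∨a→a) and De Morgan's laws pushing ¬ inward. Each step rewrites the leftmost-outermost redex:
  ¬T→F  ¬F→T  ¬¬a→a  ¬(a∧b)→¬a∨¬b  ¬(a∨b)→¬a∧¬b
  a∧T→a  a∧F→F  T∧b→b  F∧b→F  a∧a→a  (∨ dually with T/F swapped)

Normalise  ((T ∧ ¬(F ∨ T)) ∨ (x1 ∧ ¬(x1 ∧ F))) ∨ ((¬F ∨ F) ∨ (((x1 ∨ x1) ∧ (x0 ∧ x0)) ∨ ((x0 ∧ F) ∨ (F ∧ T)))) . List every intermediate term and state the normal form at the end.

Answer: normal form = T  (in 14 steps)

Reduction:
  start: ((T ∧ ¬(F ∨ T)) ∨ (x1 ∧ ¬(x1 ∧ F))) ∨ ((¬F ∨ F) ∨ (((x1 ∨ x1) ∧ (x0 ∧ x0)) ∨ ((x0 ∧ F) ∨ (F ∧ T))))
  step 1: (¬(F ∨ T) ∨ (x1 ∧ ¬(x1 ∧ F))) ∨ ((¬F ∨ F) ∨ (((x1 ∨ x1) ∧ (x0 ∧ x0)) ∨ ((x0 ∧ F) ∨ (F ∧ T))))
  step 2: ((¬F ∧ ¬T) ∨ (x1 ∧ ¬(x1 ∧ F))) ∨ ((¬F ∨ F) ∨ (((x1 ∨ x1) ∧ (x0 ∧ x0)) ∨ ((x0 ∧ F) ∨ (F ∧ T))))
  step 3: ((T ∧ ¬T) ∨ (x1 ∧ ¬(x1 ∧ F))) ∨ ((¬F ∨ F) ∨ (((x1 ∨ x1) ∧ (x0 ∧ x0)) ∨ ((x0 ∧ F) ∨ (F ∧ T))))
  step 4: (¬T ∨ (x1 ∧ ¬(x1 ∧ F))) ∨ ((¬F ∨ F) ∨ (((x1 ∨ x1) ∧ (x0 ∧ x0)) ∨ ((x0 ∧ F) ∨ (F ∧ T))))
  step 5: (F ∨ (x1 ∧ ¬(x1 ∧ F))) ∨ ((¬F ∨ F) ∨ (((x1 ∨ x1) ∧ (x0 ∧ x0)) ∨ ((x0 ∧ F) ∨ (F ∧ T))))
  step 6: (x1 ∧ ¬(x1 ∧ F)) ∨ ((¬F ∨ F) ∨ (((x1 ∨ x1) ∧ (x0 ∧ x0)) ∨ ((x0 ∧ F) ∨ (F ∧ T))))
  step 7: (x1 ∧ (¬x1 ∨ ¬F)) ∨ ((¬F ∨ F) ∨ (((x1 ∨ x1) ∧ (x0 ∧ x0)) ∨ ((x0 ∧ F) ∨ (F ∧ T))))
  step 8: (x1 ∧ (¬x1 ∨ T)) ∨ ((¬F ∨ F) ∨ (((x1 ∨ x1) ∧ (x0 ∧ x0)) ∨ ((x0 ∧ F) ∨ (F ∧ T))))
  step 9: (x1 ∧ T) ∨ ((¬F ∨ F) ∨ (((x1 ∨ x1) ∧ (x0 ∧ x0)) ∨ ((x0 ∧ F) ∨ (F ∧ T))))
  step 10: x1 ∨ ((¬F ∨ F) ∨ (((x1 ∨ x1) ∧ (x0 ∧ x0)) ∨ ((x0 ∧ F) ∨ (F ∧ T))))
  step 11: x1 ∨ (¬F ∨ (((x1 ∨ x1) ∧ (x0 ∧ x0)) ∨ ((x0 ∧ F) ∨ (F ∧ T))))
  step 12: x1 ∨ (T ∨ (((x1 ∨ x1) ∧ (x0 ∧ x0)) ∨ ((x0 ∧ F) ∨ (F ∧ T))))
  step 13: x1 ∨ T
  step 14: T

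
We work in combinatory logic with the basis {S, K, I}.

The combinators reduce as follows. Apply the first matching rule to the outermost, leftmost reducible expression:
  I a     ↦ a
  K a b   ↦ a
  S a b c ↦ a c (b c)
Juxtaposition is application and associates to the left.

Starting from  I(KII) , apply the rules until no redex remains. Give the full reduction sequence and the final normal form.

Answer: normal form = I  (in 2 steps)

Derivation:
  start: I(KII)
  →1  KII
  →2  I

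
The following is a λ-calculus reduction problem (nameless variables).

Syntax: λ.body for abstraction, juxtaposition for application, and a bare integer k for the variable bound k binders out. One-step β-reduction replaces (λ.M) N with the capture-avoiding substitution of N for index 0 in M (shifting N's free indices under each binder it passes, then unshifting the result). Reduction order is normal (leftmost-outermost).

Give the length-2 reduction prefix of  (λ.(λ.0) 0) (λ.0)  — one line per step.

Answer: after 2 steps: λ.0

Derivation:
  start: (λ.(λ.0) 0) (λ.0)
  →1  (λ.0) (λ.0)
  →2  λ.0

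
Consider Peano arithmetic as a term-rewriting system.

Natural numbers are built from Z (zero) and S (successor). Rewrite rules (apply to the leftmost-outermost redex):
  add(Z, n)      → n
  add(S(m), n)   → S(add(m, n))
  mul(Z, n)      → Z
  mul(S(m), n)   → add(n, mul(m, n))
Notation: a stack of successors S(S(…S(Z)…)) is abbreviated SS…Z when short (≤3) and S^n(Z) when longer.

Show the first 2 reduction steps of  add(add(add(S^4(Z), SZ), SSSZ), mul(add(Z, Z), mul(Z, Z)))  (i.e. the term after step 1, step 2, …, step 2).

Answer: after 2 steps: add(S(add(add(SSSZ, SZ), SSSZ)), mul(add(Z, Z), mul(Z, Z)))

Working:
  start: add(add(add(S^4(Z), SZ), SSSZ), mul(add(Z, Z), mul(Z, Z)))
  step 1: add(add(S(add(SSSZ, SZ)), SSSZ), mul(add(Z, Z), mul(Z, Z)))
  step 2: add(S(add(add(SSSZ, SZ), SSSZ)), mul(add(Z, Z), mul(Z, Z)))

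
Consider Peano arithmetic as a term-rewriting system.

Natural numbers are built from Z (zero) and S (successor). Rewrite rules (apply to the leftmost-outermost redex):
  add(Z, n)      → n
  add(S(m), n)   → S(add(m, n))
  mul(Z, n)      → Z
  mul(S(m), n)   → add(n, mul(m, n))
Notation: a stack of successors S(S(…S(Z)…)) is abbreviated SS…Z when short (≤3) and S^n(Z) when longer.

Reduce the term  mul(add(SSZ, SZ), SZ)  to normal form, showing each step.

Answer: normal form = SSSZ  (in 13 steps)

Derivation:
  start: mul(add(SSZ, SZ), SZ)
  →1  mul(S(add(SZ, SZ)), SZ)
  →2  add(SZ, mul(add(SZ, SZ), SZ))
  →3  S(add(Z, mul(add(SZ, SZ), SZ)))
  →4  S(mul(add(SZ, SZ), SZ))
  →5  S(mul(S(add(Z, SZ)), SZ))
  →6  S(add(SZ, mul(add(Z, SZ), SZ)))
  →7  S(S(add(Z, mul(add(Z, SZ), SZ))))
  →8  S(S(mul(add(Z, SZ), SZ)))
  →9  S(S(mul(SZ, SZ)))
  →10  S(S(add(SZ, mul(Z, SZ))))
  →11  S(S(S(add(Z, mul(Z, SZ)))))
  →12  S(S(S(mul(Z, SZ))))
  →13  SSSZ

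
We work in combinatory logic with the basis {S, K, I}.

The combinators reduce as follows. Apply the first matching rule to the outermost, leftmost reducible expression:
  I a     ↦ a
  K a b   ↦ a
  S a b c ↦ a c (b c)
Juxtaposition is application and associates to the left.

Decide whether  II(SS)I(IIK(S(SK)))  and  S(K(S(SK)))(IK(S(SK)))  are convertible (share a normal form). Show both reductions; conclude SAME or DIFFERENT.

Term A:
  start: II(SS)I(IIK(S(SK)))
  →1  I(SS)I(IIK(S(SK)))
  →2  SSI(IIK(S(SK)))
  →3  S(IIK(S(SK)))(I(IIK(S(SK))))
  →4  S(IK(S(SK)))(I(IIK(S(SK))))
  →5  S(K(S(SK)))(I(IIK(S(SK))))
  →6  S(K(S(SK)))(IIK(S(SK)))
  →7  S(K(S(SK)))(IK(S(SK)))
  →8  S(K(S(SK)))(K(S(SK)))

Term B:
  start: S(K(S(SK)))(IK(S(SK)))
  →1  S(K(S(SK)))(K(S(SK)))

Answer: SAME — A ⇓ S(K(S(SK)))(K(S(SK))), B ⇓ S(K(S(SK)))(K(S(SK)))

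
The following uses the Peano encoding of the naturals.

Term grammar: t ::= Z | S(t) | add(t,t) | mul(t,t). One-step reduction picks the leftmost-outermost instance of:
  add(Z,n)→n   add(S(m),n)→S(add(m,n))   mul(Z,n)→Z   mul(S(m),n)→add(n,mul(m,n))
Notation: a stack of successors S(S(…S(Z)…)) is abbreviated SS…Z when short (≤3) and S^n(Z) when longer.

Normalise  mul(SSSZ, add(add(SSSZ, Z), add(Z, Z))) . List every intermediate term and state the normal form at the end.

  start: mul(SSSZ, add(add(SSSZ, Z), add(Z, Z)))
  →1  add(add(add(SSSZ, Z), add(Z, Z)), mul(SSZ, add(add(SSSZ, Z), add(Z, Z))))
  →2  add(add(S(add(SSZ, Z)), add(Z, Z)), mul(SSZ, add(add(SSSZ, Z), add(Z, Z))))
  →3  add(S(add(add(SSZ, Z), add(Z, Z))), mul(SSZ, add(add(SSSZ, Z), add(Z, Z))))
  →4  S(add(add(add(SSZ, Z), add(Z, Z)), mul(SSZ, add(add(SSSZ, Z), add(Z, Z)))))
  →5  S(add(add(S(add(SZ, Z)), add(Z, Z)), mul(SSZ, add(add(SSSZ, Z), add(Z, Z)))))
  →6  S(add(S(add(add(SZ, Z), add(Z, Z))), mul(SSZ, add(add(SSSZ, Z), add(Z, Z)))))
  →7  S(S(add(add(add(SZ, Z), add(Z, Z)), mul(SSZ, add(add(SSSZ, Z), add(Z, Z))))))
  →8  S(S(add(add(S(add(Z, Z)), add(Z, Z)), mul(SSZ, add(add(SSSZ, Z), add(Z, Z))))))
  →9  S(S(add(S(add(add(Z, Z), add(Z, Z))), mul(SSZ, add(add(SSSZ, Z), add(Z, Z))))))
  →10  S(S(S(add(add(add(Z, Z), add(Z, Z)), mul(SSZ, add(add(SSSZ, Z), add(Z, Z)))))))
  →11  S(S(S(add(add(Z, add(Z, Z)), mul(SSZ, add(add(SSSZ, Z), add(Z, Z)))))))
  →12  S(S(S(add(add(Z, Z), mul(SSZ, add(add(SSSZ, Z), add(Z, Z)))))))
  →13  S(S(S(add(Z, mul(SSZ, add(add(SSSZ, Z), add(Z, Z)))))))
  →14  S(S(S(mul(SSZ, add(add(SSSZ, Z), add(Z, Z))))))
  →15  S(S(S(add(add(add(SSSZ, Z), add(Z, Z)), mul(SZ, add(add(SSSZ, Z), add(Z, Z)))))))
  →16  S(S(S(add(add(S(add(SSZ, Z)), add(Z, Z)), mul(SZ, add(add(SSSZ, Z), add(Z, Z)))))))
  →17  S(S(S(add(S(add(add(SSZ, Z), add(Z, Z))), mul(SZ, add(add(SSSZ, Z), add(Z, Z)))))))
  →18  S(S(S(S(add(add(add(SSZ, Z), add(Z, Z)), mul(SZ, add(add(SSSZ, Z), add(Z, Z))))))))
  →19  S(S(S(S(add(add(S(add(SZ, Z)), add(Z, Z)), mul(SZ, add(add(SSSZ, Z), add(Z, Z))))))))
  →20  S(S(S(S(add(S(add(add(SZ, Z), add(Z, Z))), mul(SZ, add(add(SSSZ, Z), add(Z, Z))))))))
  →21  S(S(S(S(S(add(add(add(SZ, Z), add(Z, Z)), mul(SZ, add(add(SSSZ, Z), add(Z, Z)))))))))
  →22  S(S(S(S(S(add(add(S(add(Z, Z)), add(Z, Z)), mul(SZ, add(add(SSSZ, Z), add(Z, Z)))))))))
  →23  S(S(S(S(S(add(S(add(add(Z, Z), add(Z, Z))), mul(SZ, add(add(SSSZ, Z), add(Z, Z)))))))))
  →24  S(S(S(S(S(S(add(add(add(Z, Z), add(Z, Z)), mul(SZ, add(add(SSSZ, Z), add(Z, Z))))))))))
  →25  S(S(S(S(S(S(add(add(Z, add(Z, Z)), mul(SZ, add(add(SSSZ, Z), add(Z, Z))))))))))
  →26  S(S(S(S(S(S(add(add(Z, Z), mul(SZ, add(add(SSSZ, Z), add(Z, Z))))))))))
  →27  S(S(S(S(S(S(add(Z, mul(SZ, add(add(SSSZ, Z), add(Z, Z))))))))))
  →28  S(S(S(S(S(S(mul(SZ, add(add(SSSZ, Z), add(Z, Z)))))))))
  →29  S(S(S(S(S(S(add(add(add(SSSZ, Z), add(Z, Z)), mul(Z, add(add(SSSZ, Z), add(Z, Z))))))))))
  →30  S(S(S(S(S(S(add(add(S(add(SSZ, Z)), add(Z, Z)), mul(Z, add(add(SSSZ, Z), add(Z, Z))))))))))
  →31  S(S(S(S(S(S(add(S(add(add(SSZ, Z), add(Z, Z))), mul(Z, add(add(SSSZ, Z), add(Z, Z))))))))))
  →32  S(S(S(S(S(S(S(add(add(add(SSZ, Z), add(Z, Z)), mul(Z, add(add(SSSZ, Z), add(Z, Z)))))))))))
  →33  S(S(S(S(S(S(S(add(add(S(add(SZ, Z)), add(Z, Z)), mul(Z, add(add(SSSZ, Z), add(Z, Z)))))))))))
  →34  S(S(S(S(S(S(S(add(S(add(add(SZ, Z), add(Z, Z))), mul(Z, add(add(SSSZ, Z), add(Z, Z)))))))))))
  →35  S(S(S(S(S(S(S(S(add(add(add(SZ, Z), add(Z, Z)), mul(Z, add(add(SSSZ, Z), add(Z, Z))))))))))))
  →36  S(S(S(S(S(S(S(S(add(add(S(add(Z, Z)), add(Z, Z)), mul(Z, add(add(SSSZ, Z), add(Z, Z))))))))))))
  →37  S(S(S(S(S(S(S(S(add(S(add(add(Z, Z), add(Z, Z))), mul(Z, add(add(SSSZ, Z), add(Z, Z))))))))))))
  →38  S(S(S(S(S(S(S(S(S(add(add(add(Z, Z), add(Z, Z)), mul(Z, add(add(SSSZ, Z), add(Z, Z)))))))))))))
  →39  S(S(S(S(S(S(S(S(S(add(add(Z, add(Z, Z)), mul(Z, add(add(SSSZ, Z), add(Z, Z)))))))))))))
  →40  S(S(S(S(S(S(S(S(S(add(add(Z, Z), mul(Z, add(add(SSSZ, Z), add(Z, Z)))))))))))))
  →41  S(S(S(S(S(S(S(S(S(add(Z, mul(Z, add(add(SSSZ, Z), add(Z, Z)))))))))))))
  →42  S(S(S(S(S(S(S(S(S(mul(Z, add(add(SSSZ, Z), add(Z, Z))))))))))))
  →43  S^9(Z)

Answer: normal form = S^9(Z)  (in 43 steps)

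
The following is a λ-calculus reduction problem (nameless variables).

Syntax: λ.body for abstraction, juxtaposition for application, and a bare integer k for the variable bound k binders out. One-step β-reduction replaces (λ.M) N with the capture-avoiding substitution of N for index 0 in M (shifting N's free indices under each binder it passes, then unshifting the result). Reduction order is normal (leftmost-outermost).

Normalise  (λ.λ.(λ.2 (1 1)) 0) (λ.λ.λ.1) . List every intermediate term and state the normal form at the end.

Answer: normal form = λ.λ.λ.1  (in 3 steps)

Derivation:
  start: (λ.λ.(λ.2 (1 1)) 0) (λ.λ.λ.1)
  →1  λ.(λ.(λ.λ.λ.1) (1 1)) 0
  →2  λ.(λ.λ.λ.1) (0 0)
  →3  λ.λ.λ.1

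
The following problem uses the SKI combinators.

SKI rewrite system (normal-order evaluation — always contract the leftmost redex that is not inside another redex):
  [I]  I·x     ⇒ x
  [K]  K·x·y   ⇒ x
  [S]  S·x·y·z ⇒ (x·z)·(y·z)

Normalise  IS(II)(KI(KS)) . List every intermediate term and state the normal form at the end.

Answer: normal form = SII  (in 3 steps)

Derivation:
  start: IS(II)(KI(KS))
  step 1: S(II)(KI(KS))
  step 2: SI(KI(KS))
  step 3: SII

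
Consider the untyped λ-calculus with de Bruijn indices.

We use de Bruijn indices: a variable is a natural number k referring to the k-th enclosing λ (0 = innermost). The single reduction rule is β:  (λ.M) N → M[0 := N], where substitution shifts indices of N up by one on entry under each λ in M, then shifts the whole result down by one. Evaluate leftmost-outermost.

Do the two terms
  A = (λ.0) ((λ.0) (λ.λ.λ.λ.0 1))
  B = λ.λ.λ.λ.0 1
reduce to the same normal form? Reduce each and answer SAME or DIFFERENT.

Answer: SAME — A ⇓ λ.λ.λ.λ.0 1, B ⇓ λ.λ.λ.λ.0 1

Derivation:
Term A:
  start: (λ.0) ((λ.0) (λ.λ.λ.λ.0 1))
  [1] (λ.0) (λ.λ.λ.λ.0 1)
  [2] λ.λ.λ.λ.0 1

Term B:
  start: λ.λ.λ.λ.0 1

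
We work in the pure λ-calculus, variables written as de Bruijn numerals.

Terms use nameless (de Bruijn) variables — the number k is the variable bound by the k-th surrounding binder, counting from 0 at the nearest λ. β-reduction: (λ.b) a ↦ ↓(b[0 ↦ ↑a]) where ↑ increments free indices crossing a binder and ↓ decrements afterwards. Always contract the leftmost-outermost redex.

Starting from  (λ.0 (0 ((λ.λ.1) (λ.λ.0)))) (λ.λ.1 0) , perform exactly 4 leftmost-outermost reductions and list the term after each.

Answer: after 4 steps: λ.(λ.λ.1) (λ.λ.0) 0

Reduction:
  start: (λ.0 (0 ((λ.λ.1) (λ.λ.0)))) (λ.λ.1 0)
  →1  (λ.λ.1 0) ((λ.λ.1 0) ((λ.λ.1) (λ.λ.0)))
  →2  λ.(λ.λ.1 0) ((λ.λ.1) (λ.λ.0)) 0
  →3  λ.(λ.(λ.λ.1) (λ.λ.0) 0) 0
  →4  λ.(λ.λ.1) (λ.λ.0) 0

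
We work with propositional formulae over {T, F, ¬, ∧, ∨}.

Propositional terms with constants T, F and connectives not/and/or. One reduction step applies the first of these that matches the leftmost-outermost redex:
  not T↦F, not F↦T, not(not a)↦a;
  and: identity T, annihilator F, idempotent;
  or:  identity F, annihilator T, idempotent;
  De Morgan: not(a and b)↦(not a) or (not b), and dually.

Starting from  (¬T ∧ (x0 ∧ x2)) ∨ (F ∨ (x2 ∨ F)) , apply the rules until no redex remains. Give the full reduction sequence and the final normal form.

Answer: normal form = x2  (in 5 steps)

Derivation:
  start: (¬T ∧ (x0 ∧ x2)) ∨ (F ∨ (x2 ∨ F))
  step 1: (F ∧ (x0 ∧ x2)) ∨ (F ∨ (x2 ∨ F))
  step 2: F ∨ (F ∨ (x2 ∨ F))
  step 3: F ∨ (x2 ∨ F)
  step 4: x2 ∨ F
  step 5: x2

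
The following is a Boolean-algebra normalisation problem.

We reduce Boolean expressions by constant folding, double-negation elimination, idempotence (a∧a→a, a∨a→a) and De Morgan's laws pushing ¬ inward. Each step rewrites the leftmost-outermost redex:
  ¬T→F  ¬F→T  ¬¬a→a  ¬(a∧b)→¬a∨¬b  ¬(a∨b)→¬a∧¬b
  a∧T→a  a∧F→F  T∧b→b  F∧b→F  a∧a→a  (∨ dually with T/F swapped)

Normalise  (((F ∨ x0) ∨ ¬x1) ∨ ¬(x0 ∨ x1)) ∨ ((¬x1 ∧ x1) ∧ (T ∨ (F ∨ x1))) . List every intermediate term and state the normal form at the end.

Answer: normal form = ((x0 ∨ ¬x1) ∨ (¬x0 ∧ ¬x1)) ∨ (¬x1 ∧ x1)  (in 4 steps)

Derivation:
  start: (((F ∨ x0) ∨ ¬x1) ∨ ¬(x0 ∨ x1)) ∨ ((¬x1 ∧ x1) ∧ (T ∨ (F ∨ x1)))
  →1  ((x0 ∨ ¬x1) ∨ ¬(x0 ∨ x1)) ∨ ((¬x1 ∧ x1) ∧ (T ∨ (F ∨ x1)))
  →2  ((x0 ∨ ¬x1) ∨ (¬x0 ∧ ¬x1)) ∨ ((¬x1 ∧ x1) ∧ (T ∨ (F ∨ x1)))
  →3  ((x0 ∨ ¬x1) ∨ (¬x0 ∧ ¬x1)) ∨ ((¬x1 ∧ x1) ∧ T)
  →4  ((x0 ∨ ¬x1) ∨ (¬x0 ∧ ¬x1)) ∨ (¬x1 ∧ x1)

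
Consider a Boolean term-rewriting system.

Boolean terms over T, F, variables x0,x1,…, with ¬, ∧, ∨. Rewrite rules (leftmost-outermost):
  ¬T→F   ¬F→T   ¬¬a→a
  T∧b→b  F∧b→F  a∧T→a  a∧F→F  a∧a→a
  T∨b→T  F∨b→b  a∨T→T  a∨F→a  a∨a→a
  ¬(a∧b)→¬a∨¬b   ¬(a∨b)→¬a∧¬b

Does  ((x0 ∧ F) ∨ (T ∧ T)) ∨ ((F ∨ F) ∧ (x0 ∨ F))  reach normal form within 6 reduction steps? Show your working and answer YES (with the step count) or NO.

  start: ((x0 ∧ F) ∨ (T ∧ T)) ∨ ((F ∨ F) ∧ (x0 ∨ F))
  →1  (F ∨ (T ∧ T)) ∨ ((F ∨ F) ∧ (x0 ∨ F))
  →2  (T ∧ T) ∨ ((F ∨ F) ∧ (x0 ∨ F))
  →3  T ∨ ((F ∨ F) ∧ (x0 ∨ F))
  →4  T

Answer: YES — reaches normal form T in 4 ≤ 6 steps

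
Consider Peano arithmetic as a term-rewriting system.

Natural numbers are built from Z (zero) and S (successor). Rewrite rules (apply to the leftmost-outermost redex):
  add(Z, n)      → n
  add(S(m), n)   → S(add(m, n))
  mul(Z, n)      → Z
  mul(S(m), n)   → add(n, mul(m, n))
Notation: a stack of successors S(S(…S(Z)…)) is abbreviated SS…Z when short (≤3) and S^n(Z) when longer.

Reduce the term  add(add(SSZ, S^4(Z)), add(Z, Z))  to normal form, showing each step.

Answer: normal form = S^6(Z)  (in 11 steps)

Derivation:
  start: add(add(SSZ, S^4(Z)), add(Z, Z))
  [1] add(S(add(SZ, S^4(Z))), add(Z, Z))
  [2] S(add(add(SZ, S^4(Z)), add(Z, Z)))
  [3] S(add(S(add(Z, S^4(Z))), add(Z, Z)))
  [4] S(S(add(add(Z, S^4(Z)), add(Z, Z))))
  [5] S(S(add(S^4(Z), add(Z, Z))))
  [6] S(S(S(add(SSSZ, add(Z, Z)))))
  [7] S(S(S(S(add(SSZ, add(Z, Z))))))
  [8] S(S(S(S(S(add(SZ, add(Z, Z)))))))
  [9] S(S(S(S(S(S(add(Z, add(Z, Z))))))))
  [10] S(S(S(S(S(S(add(Z, Z)))))))
  [11] S^6(Z)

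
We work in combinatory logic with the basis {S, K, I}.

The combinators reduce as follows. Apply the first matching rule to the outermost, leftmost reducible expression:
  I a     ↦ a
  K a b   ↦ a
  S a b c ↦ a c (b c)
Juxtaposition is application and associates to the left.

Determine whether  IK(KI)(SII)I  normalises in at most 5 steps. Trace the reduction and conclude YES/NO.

  start: IK(KI)(SII)I
  →1  K(KI)(SII)I
  →2  KII
  →3  I

Answer: YES — reaches normal form I in 3 ≤ 5 steps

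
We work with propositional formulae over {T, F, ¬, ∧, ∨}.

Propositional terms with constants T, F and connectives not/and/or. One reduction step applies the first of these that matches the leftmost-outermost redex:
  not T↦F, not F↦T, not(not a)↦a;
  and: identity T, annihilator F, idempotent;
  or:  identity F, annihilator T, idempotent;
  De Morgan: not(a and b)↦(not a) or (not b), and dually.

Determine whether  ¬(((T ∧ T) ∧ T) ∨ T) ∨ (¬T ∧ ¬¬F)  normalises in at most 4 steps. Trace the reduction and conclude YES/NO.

Answer: NO — after 4 steps the term is ((¬T ∨ ¬T) ∧ ¬T) ∨ (¬T ∧ ¬¬F), not yet normal

Working:
  start: ¬(((T ∧ T) ∧ T) ∨ T) ∨ (¬T ∧ ¬¬F)
  [1] (¬((T ∧ T) ∧ T) ∧ ¬T) ∨ (¬T ∧ ¬¬F)
  [2] ((¬(T ∧ T) ∨ ¬T) ∧ ¬T) ∨ (¬T ∧ ¬¬F)
  [3] (((¬T ∨ ¬T) ∨ ¬T) ∧ ¬T) ∨ (¬T ∧ ¬¬F)
  [4] ((¬T ∨ ¬T) ∧ ¬T) ∨ (¬T ∧ ¬¬F)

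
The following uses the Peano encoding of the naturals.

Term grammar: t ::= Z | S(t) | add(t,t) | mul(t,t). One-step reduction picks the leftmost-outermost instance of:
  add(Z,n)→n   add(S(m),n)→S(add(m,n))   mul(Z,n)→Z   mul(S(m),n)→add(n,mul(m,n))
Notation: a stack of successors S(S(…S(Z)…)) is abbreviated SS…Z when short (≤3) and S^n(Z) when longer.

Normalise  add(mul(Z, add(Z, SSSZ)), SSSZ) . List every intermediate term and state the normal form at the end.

  start: add(mul(Z, add(Z, SSSZ)), SSSZ)
  →1  add(Z, SSSZ)
  →2  SSSZ

Answer: normal form = SSSZ  (in 2 steps)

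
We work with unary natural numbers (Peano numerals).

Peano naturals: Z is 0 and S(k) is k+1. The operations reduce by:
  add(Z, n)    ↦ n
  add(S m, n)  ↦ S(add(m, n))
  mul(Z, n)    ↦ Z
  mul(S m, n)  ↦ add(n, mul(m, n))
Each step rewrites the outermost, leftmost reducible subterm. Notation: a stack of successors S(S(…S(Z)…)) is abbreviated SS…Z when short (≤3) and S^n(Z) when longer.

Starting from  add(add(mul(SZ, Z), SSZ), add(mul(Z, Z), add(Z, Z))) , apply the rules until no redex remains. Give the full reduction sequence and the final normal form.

Answer: normal form = SSZ  (in 10 steps)

Working:
  start: add(add(mul(SZ, Z), SSZ), add(mul(Z, Z), add(Z, Z)))
  [1] add(add(add(Z, mul(Z, Z)), SSZ), add(mul(Z, Z), add(Z, Z)))
  [2] add(add(mul(Z, Z), SSZ), add(mul(Z, Z), add(Z, Z)))
  [3] add(add(Z, SSZ), add(mul(Z, Z), add(Z, Z)))
  [4] add(SSZ, add(mul(Z, Z), add(Z, Z)))
  [5] S(add(SZ, add(mul(Z, Z), add(Z, Z))))
  [6] S(S(add(Z, add(mul(Z, Z), add(Z, Z)))))
  [7] S(S(add(mul(Z, Z), add(Z, Z))))
  [8] S(S(add(Z, add(Z, Z))))
  [9] S(S(add(Z, Z)))
  [10] SSZ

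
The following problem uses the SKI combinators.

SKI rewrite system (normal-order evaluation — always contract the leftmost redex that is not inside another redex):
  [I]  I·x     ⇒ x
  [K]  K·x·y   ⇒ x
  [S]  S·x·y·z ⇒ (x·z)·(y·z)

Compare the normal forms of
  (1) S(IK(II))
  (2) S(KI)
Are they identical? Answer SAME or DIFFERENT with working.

Term A:
  start: S(IK(II))
  →1  S(K(II))
  →2  S(KI)

Term B:
  start: S(KI)

Answer: SAME — A ⇓ S(KI), B ⇓ S(KI)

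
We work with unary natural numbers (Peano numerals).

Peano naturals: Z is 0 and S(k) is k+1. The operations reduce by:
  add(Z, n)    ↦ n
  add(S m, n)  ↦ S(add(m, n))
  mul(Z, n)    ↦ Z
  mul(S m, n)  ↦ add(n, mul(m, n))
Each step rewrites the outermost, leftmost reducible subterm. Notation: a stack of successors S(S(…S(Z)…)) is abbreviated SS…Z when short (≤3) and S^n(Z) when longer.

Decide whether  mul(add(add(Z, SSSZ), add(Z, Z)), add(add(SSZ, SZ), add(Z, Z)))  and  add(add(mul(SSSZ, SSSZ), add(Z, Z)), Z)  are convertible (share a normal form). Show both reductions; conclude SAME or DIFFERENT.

Term A:
  start: mul(add(add(Z, SSSZ), add(Z, Z)), add(add(SSZ, SZ), add(Z, Z)))
  →1  mul(add(SSSZ, add(Z, Z)), add(add(SSZ, SZ), add(Z, Z)))
  →2  mul(S(add(SSZ, add(Z, Z))), add(add(SSZ, SZ), add(Z, Z)))
  →3  add(add(add(SSZ, SZ), add(Z, Z)), mul(add(SSZ, add(Z, Z)), add(add(SSZ, SZ), add(Z, Z))))
  →4  add(add(S(add(SZ, SZ)), add(Z, Z)), mul(add(SSZ, add(Z, Z)), add(add(SSZ, SZ), add(Z, Z))))
  →5  add(S(add(add(SZ, SZ), add(Z, Z))), mul(add(SSZ, add(Z, Z)), add(add(SSZ, SZ), add(Z, Z))))
  →6  S(add(add(add(SZ, SZ), add(Z, Z)), mul(add(SSZ, add(Z, Z)), add(add(SSZ, SZ), add(Z, Z)))))
  →7  S(add(add(S(add(Z, SZ)), add(Z, Z)), mul(add(SSZ, add(Z, Z)), add(add(SSZ, SZ), add(Z, Z)))))
  →8  S(add(S(add(add(Z, SZ), add(Z, Z))), mul(add(SSZ, add(Z, Z)), add(add(SSZ, SZ), add(Z, Z)))))
  →9  S(S(add(add(add(Z, SZ), add(Z, Z)), mul(add(SSZ, add(Z, Z)), add(add(SSZ, SZ), add(Z, Z))))))
  →10  S(S(add(add(SZ, add(Z, Z)), mul(add(SSZ, add(Z, Z)), add(add(SSZ, SZ), add(Z, Z))))))
  →11  S(S(add(S(add(Z, add(Z, Z))), mul(add(SSZ, add(Z, Z)), add(add(SSZ, SZ), add(Z, Z))))))
  →12  S(S(S(add(add(Z, add(Z, Z)), mul(add(SSZ, add(Z, Z)), add(add(SSZ, SZ), add(Z, Z)))))))
  →13  S(S(S(add(add(Z, Z), mul(add(SSZ, add(Z, Z)), add(add(SSZ, SZ), add(Z, Z)))))))
  →14  S(S(S(add(Z, mul(add(SSZ, add(Z, Z)), add(add(SSZ, SZ), add(Z, Z)))))))
  →15  S(S(S(mul(add(SSZ, add(Z, Z)), add(add(SSZ, SZ), add(Z, Z))))))
  →16  S(S(S(mul(S(add(SZ, add(Z, Z))), add(add(SSZ, SZ), add(Z, Z))))))
  →17  S(S(S(add(add(add(SSZ, SZ), add(Z, Z)), mul(add(SZ, add(Z, Z)), add(add(SSZ, SZ), add(Z, Z)))))))
  →18  S(S(S(add(add(S(add(SZ, SZ)), add(Z, Z)), mul(add(SZ, add(Z, Z)), add(add(SSZ, SZ), add(Z, Z)))))))
  →19  S(S(S(add(S(add(add(SZ, SZ), add(Z, Z))), mul(add(SZ, add(Z, Z)), add(add(SSZ, SZ), add(Z, Z)))))))
  →20  S(S(S(S(add(add(add(SZ, SZ), add(Z, Z)), mul(add(SZ, add(Z, Z)), add(add(SSZ, SZ), add(Z, Z))))))))
  →21  S(S(S(S(add(add(S(add(Z, SZ)), add(Z, Z)), mul(add(SZ, add(Z, Z)), add(add(SSZ, SZ), add(Z, Z))))))))
  →22  S(S(S(S(add(S(add(add(Z, SZ), add(Z, Z))), mul(add(SZ, add(Z, Z)), add(add(SSZ, SZ), add(Z, Z))))))))
  →23  S(S(S(S(S(add(add(add(Z, SZ), add(Z, Z)), mul(add(SZ, add(Z, Z)), add(add(SSZ, SZ), add(Z, Z)))))))))
  →24  S(S(S(S(S(add(add(SZ, add(Z, Z)), mul(add(SZ, add(Z, Z)), add(add(SSZ, SZ), add(Z, Z)))))))))
  →25  S(S(S(S(S(add(S(add(Z, add(Z, Z))), mul(add(SZ, add(Z, Z)), add(add(SSZ, SZ), add(Z, Z)))))))))
  →26  S(S(S(S(S(S(add(add(Z, add(Z, Z)), mul(add(SZ, add(Z, Z)), add(add(SSZ, SZ), add(Z, Z))))))))))
  →27  S(S(S(S(S(S(add(add(Z, Z), mul(add(SZ, add(Z, Z)), add(add(SSZ, SZ), add(Z, Z))))))))))
  →28  S(S(S(S(S(S(add(Z, mul(add(SZ, add(Z, Z)), add(add(SSZ, SZ), add(Z, Z))))))))))
  →29  S(S(S(S(S(S(mul(add(SZ, add(Z, Z)), add(add(SSZ, SZ), add(Z, Z)))))))))
  →30  S(S(S(S(S(S(mul(S(add(Z, add(Z, Z))), add(add(SSZ, SZ), add(Z, Z)))))))))
  →31  S(S(S(S(S(S(add(add(add(SSZ, SZ), add(Z, Z)), mul(add(Z, add(Z, Z)), add(add(SSZ, SZ), add(Z, Z))))))))))
  →32  S(S(S(S(S(S(add(add(S(add(SZ, SZ)), add(Z, Z)), mul(add(Z, add(Z, Z)), add(add(SSZ, SZ), add(Z, Z))))))))))
  →33  S(S(S(S(S(S(add(S(add(add(SZ, SZ), add(Z, Z))), mul(add(Z, add(Z, Z)), add(add(SSZ, SZ), add(Z, Z))))))))))
  →34  S(S(S(S(S(S(S(add(add(add(SZ, SZ), add(Z, Z)), mul(add(Z, add(Z, Z)), add(add(SSZ, SZ), add(Z, Z)))))))))))
  →35  S(S(S(S(S(S(S(add(add(S(add(Z, SZ)), add(Z, Z)), mul(add(Z, add(Z, Z)), add(add(SSZ, SZ), add(Z, Z)))))))))))
  →36  S(S(S(S(S(S(S(add(S(add(add(Z, SZ), add(Z, Z))), mul(add(Z, add(Z, Z)), add(add(SSZ, SZ), add(Z, Z)))))))))))
  →37  S(S(S(S(S(S(S(S(add(add(add(Z, SZ), add(Z, Z)), mul(add(Z, add(Z, Z)), add(add(SSZ, SZ), add(Z, Z))))))))))))
  →38  S(S(S(S(S(S(S(S(add(add(SZ, add(Z, Z)), mul(add(Z, add(Z, Z)), add(add(SSZ, SZ), add(Z, Z))))))))))))
  →39  S(S(S(S(S(S(S(S(add(S(add(Z, add(Z, Z))), mul(add(Z, add(Z, Z)), add(add(SSZ, SZ), add(Z, Z))))))))))))
  →40  S(S(S(S(S(S(S(S(S(add(add(Z, add(Z, Z)), mul(add(Z, add(Z, Z)), add(add(SSZ, SZ), add(Z, Z)))))))))))))
  →41  S(S(S(S(S(S(S(S(S(add(add(Z, Z), mul(add(Z, add(Z, Z)), add(add(SSZ, SZ), add(Z, Z)))))))))))))
  →42  S(S(S(S(S(S(S(S(S(add(Z, mul(add(Z, add(Z, Z)), add(add(SSZ, SZ), add(Z, Z)))))))))))))
  →43  S(S(S(S(S(S(S(S(S(mul(add(Z, add(Z, Z)), add(add(SSZ, SZ), add(Z, Z))))))))))))
  →44  S(S(S(S(S(S(S(S(S(mul(add(Z, Z), add(add(SSZ, SZ), add(Z, Z))))))))))))
  →45  S(S(S(S(S(S(S(S(S(mul(Z, add(add(SSZ, SZ), add(Z, Z))))))))))))
  →46  S^9(Z)

Term B:
  start: add(add(mul(SSSZ, SSSZ), add(Z, Z)), Z)
  →1  add(add(add(SSSZ, mul(SSZ, SSSZ)), add(Z, Z)), Z)
  →2  add(add(S(add(SSZ, mul(SSZ, SSSZ))), add(Z, Z)), Z)
  →3  add(S(add(add(SSZ, mul(SSZ, SSSZ)), add(Z, Z))), Z)
  →4  S(add(add(add(SSZ, mul(SSZ, SSSZ)), add(Z, Z)), Z))
  →5  S(add(add(S(add(SZ, mul(SSZ, SSSZ))), add(Z, Z)), Z))
  →6  S(add(S(add(add(SZ, mul(SSZ, SSSZ)), add(Z, Z))), Z))
  →7  S(S(add(add(add(SZ, mul(SSZ, SSSZ)), add(Z, Z)), Z)))
  →8  S(S(add(add(S(add(Z, mul(SSZ, SSSZ))), add(Z, Z)), Z)))
  →9  S(S(add(S(add(add(Z, mul(SSZ, SSSZ)), add(Z, Z))), Z)))
  →10  S(S(S(add(add(add(Z, mul(SSZ, SSSZ)), add(Z, Z)), Z))))
  →11  S(S(S(add(add(mul(SSZ, SSSZ), add(Z, Z)), Z))))
  →12  S(S(S(add(add(add(SSSZ, mul(SZ, SSSZ)), add(Z, Z)), Z))))
  →13  S(S(S(add(add(S(add(SSZ, mul(SZ, SSSZ))), add(Z, Z)), Z))))
  →14  S(S(S(add(S(add(add(SSZ, mul(SZ, SSSZ)), add(Z, Z))), Z))))
  →15  S(S(S(S(add(add(add(SSZ, mul(SZ, SSSZ)), add(Z, Z)), Z)))))
  →16  S(S(S(S(add(add(S(add(SZ, mul(SZ, SSSZ))), add(Z, Z)), Z)))))
  →17  S(S(S(S(add(S(add(add(SZ, mul(SZ, SSSZ)), add(Z, Z))), Z)))))
  →18  S(S(S(S(S(add(add(add(SZ, mul(SZ, SSSZ)), add(Z, Z)), Z))))))
  →19  S(S(S(S(S(add(add(S(add(Z, mul(SZ, SSSZ))), add(Z, Z)), Z))))))
  →20  S(S(S(S(S(add(S(add(add(Z, mul(SZ, SSSZ)), add(Z, Z))), Z))))))
  →21  S(S(S(S(S(S(add(add(add(Z, mul(SZ, SSSZ)), add(Z, Z)), Z)))))))
  →22  S(S(S(S(S(S(add(add(mul(SZ, SSSZ), add(Z, Z)), Z)))))))
  →23  S(S(S(S(S(S(add(add(add(SSSZ, mul(Z, SSSZ)), add(Z, Z)), Z)))))))
  →24  S(S(S(S(S(S(add(add(S(add(SSZ, mul(Z, SSSZ))), add(Z, Z)), Z)))))))
  →25  S(S(S(S(S(S(add(S(add(add(SSZ, mul(Z, SSSZ)), add(Z, Z))), Z)))))))
  →26  S(S(S(S(S(S(S(add(add(add(SSZ, mul(Z, SSSZ)), add(Z, Z)), Z))))))))
  →27  S(S(S(S(S(S(S(add(add(S(add(SZ, mul(Z, SSSZ))), add(Z, Z)), Z))))))))
  →28  S(S(S(S(S(S(S(add(S(add(add(SZ, mul(Z, SSSZ)), add(Z, Z))), Z))))))))
  →29  S(S(S(S(S(S(S(S(add(add(add(SZ, mul(Z, SSSZ)), add(Z, Z)), Z)))))))))
  →30  S(S(S(S(S(S(S(S(add(add(S(add(Z, mul(Z, SSSZ))), add(Z, Z)), Z)))))))))
  →31  S(S(S(S(S(S(S(S(add(S(add(add(Z, mul(Z, SSSZ)), add(Z, Z))), Z)))))))))
  →32  S(S(S(S(S(S(S(S(S(add(add(add(Z, mul(Z, SSSZ)), add(Z, Z)), Z))))))))))
  →33  S(S(S(S(S(S(S(S(S(add(add(mul(Z, SSSZ), add(Z, Z)), Z))))))))))
  →34  S(S(S(S(S(S(S(S(S(add(add(Z, add(Z, Z)), Z))))))))))
  →35  S(S(S(S(S(S(S(S(S(add(add(Z, Z), Z))))))))))
  →36  S(S(S(S(S(S(S(S(S(add(Z, Z))))))))))
  →37  S^9(Z)

Answer: SAME — A ⇓ S^9(Z), B ⇓ S^9(Z)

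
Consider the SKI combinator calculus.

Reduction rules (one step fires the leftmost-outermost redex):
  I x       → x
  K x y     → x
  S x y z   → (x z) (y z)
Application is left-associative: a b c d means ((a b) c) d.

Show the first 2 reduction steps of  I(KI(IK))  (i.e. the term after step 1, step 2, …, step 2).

  start: I(KI(IK))
  →1  KI(IK)
  →2  I

Answer: after 2 steps: I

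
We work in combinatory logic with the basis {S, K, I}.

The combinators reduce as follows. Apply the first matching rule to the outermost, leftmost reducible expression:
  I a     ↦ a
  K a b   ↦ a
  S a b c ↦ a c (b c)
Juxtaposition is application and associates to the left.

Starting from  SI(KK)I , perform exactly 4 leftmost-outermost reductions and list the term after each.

  start: SI(KK)I
  step 1: II(KKI)
  step 2: I(KKI)
  step 3: KKI
  step 4: K

Answer: after 4 steps: K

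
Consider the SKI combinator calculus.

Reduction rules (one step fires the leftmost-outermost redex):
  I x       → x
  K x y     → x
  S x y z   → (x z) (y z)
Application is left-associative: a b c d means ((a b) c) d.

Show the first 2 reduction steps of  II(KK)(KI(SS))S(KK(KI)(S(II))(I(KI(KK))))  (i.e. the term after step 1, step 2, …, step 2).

  start: II(KK)(KI(SS))S(KK(KI)(S(II))(I(KI(KK))))
  [1] I(KK)(KI(SS))S(KK(KI)(S(II))(I(KI(KK))))
  [2] KK(KI(SS))S(KK(KI)(S(II))(I(KI(KK))))

Answer: after 2 steps: KK(KI(SS))S(KK(KI)(S(II))(I(KI(KK))))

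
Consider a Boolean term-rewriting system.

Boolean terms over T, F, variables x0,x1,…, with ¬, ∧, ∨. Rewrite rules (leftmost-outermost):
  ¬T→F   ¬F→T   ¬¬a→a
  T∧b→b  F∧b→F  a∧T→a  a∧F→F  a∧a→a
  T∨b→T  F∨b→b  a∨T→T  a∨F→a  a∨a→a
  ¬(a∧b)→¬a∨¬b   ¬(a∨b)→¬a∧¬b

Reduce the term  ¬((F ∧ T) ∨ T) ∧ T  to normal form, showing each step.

Answer: normal form = F  (in 7 steps)

Derivation:
  start: ¬((F ∧ T) ∨ T) ∧ T
  →1  ¬((F ∧ T) ∨ T)
  →2  ¬(F ∧ T) ∧ ¬T
  →3  (¬F ∨ ¬T) ∧ ¬T
  →4  (T ∨ ¬T) ∧ ¬T
  →5  T ∧ ¬T
  →6  ¬T
  →7  F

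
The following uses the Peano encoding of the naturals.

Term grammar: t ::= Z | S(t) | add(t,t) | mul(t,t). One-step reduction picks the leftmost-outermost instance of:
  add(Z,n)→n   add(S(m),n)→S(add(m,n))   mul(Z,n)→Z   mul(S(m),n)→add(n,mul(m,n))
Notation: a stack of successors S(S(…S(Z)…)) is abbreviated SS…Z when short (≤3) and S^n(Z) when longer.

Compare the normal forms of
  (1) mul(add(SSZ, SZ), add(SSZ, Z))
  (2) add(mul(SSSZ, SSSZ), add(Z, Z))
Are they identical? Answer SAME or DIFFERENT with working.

Term A:
  start: mul(add(SSZ, SZ), add(SSZ, Z))
  step 1: mul(S(add(SZ, SZ)), add(SSZ, Z))
  step 2: add(add(SSZ, Z), mul(add(SZ, SZ), add(SSZ, Z)))
  step 3: add(S(add(SZ, Z)), mul(add(SZ, SZ), add(SSZ, Z)))
  step 4: S(add(add(SZ, Z), mul(add(SZ, SZ), add(SSZ, Z))))
  step 5: S(add(S(add(Z, Z)), mul(add(SZ, SZ), add(SSZ, Z))))
  step 6: S(S(add(add(Z, Z), mul(add(SZ, SZ), add(SSZ, Z)))))
  step 7: S(S(add(Z, mul(add(SZ, SZ), add(SSZ, Z)))))
  step 8: S(S(mul(add(SZ, SZ), add(SSZ, Z))))
  step 9: S(S(mul(S(add(Z, SZ)), add(SSZ, Z))))
  step 10: S(S(add(add(SSZ, Z), mul(add(Z, SZ), add(SSZ, Z)))))
  step 11: S(S(add(S(add(SZ, Z)), mul(add(Z, SZ), add(SSZ, Z)))))
  step 12: S(S(S(add(add(SZ, Z), mul(add(Z, SZ), add(SSZ, Z))))))
  step 13: S(S(S(add(S(add(Z, Z)), mul(add(Z, SZ), add(SSZ, Z))))))
  step 14: S(S(S(S(add(add(Z, Z), mul(add(Z, SZ), add(SSZ, Z)))))))
  step 15: S(S(S(S(add(Z, mul(add(Z, SZ), add(SSZ, Z)))))))
  step 16: S(S(S(S(mul(add(Z, SZ), add(SSZ, Z))))))
  step 17: S(S(S(S(mul(SZ, add(SSZ, Z))))))
  step 18: S(S(S(S(add(add(SSZ, Z), mul(Z, add(SSZ, Z)))))))
  step 19: S(S(S(S(add(S(add(SZ, Z)), mul(Z, add(SSZ, Z)))))))
  step 20: S(S(S(S(S(add(add(SZ, Z), mul(Z, add(SSZ, Z))))))))
  step 21: S(S(S(S(S(add(S(add(Z, Z)), mul(Z, add(SSZ, Z))))))))
  step 22: S(S(S(S(S(S(add(add(Z, Z), mul(Z, add(SSZ, Z)))))))))
  step 23: S(S(S(S(S(S(add(Z, mul(Z, add(SSZ, Z)))))))))
  step 24: S(S(S(S(S(S(mul(Z, add(SSZ, Z))))))))
  step 25: S^6(Z)

Term B:
  start: add(mul(SSSZ, SSSZ), add(Z, Z))
  step 1: add(add(SSSZ, mul(SSZ, SSSZ)), add(Z, Z))
  step 2: add(S(add(SSZ, mul(SSZ, SSSZ))), add(Z, Z))
  step 3: S(add(add(SSZ, mul(SSZ, SSSZ)), add(Z, Z)))
  step 4: S(add(S(add(SZ, mul(SSZ, SSSZ))), add(Z, Z)))
  step 5: S(S(add(add(SZ, mul(SSZ, SSSZ)), add(Z, Z))))
  step 6: S(S(add(S(add(Z, mul(SSZ, SSSZ))), add(Z, Z))))
  step 7: S(S(S(add(add(Z, mul(SSZ, SSSZ)), add(Z, Z)))))
  step 8: S(S(S(add(mul(SSZ, SSSZ), add(Z, Z)))))
  step 9: S(S(S(add(add(SSSZ, mul(SZ, SSSZ)), add(Z, Z)))))
  step 10: S(S(S(add(S(add(SSZ, mul(SZ, SSSZ))), add(Z, Z)))))
  step 11: S(S(S(S(add(add(SSZ, mul(SZ, SSSZ)), add(Z, Z))))))
  step 12: S(S(S(S(add(S(add(SZ, mul(SZ, SSSZ))), add(Z, Z))))))
  step 13: S(S(S(S(S(add(add(SZ, mul(SZ, SSSZ)), add(Z, Z)))))))
  step 14: S(S(S(S(S(add(S(add(Z, mul(SZ, SSSZ))), add(Z, Z)))))))
  step 15: S(S(S(S(S(S(add(add(Z, mul(SZ, SSSZ)), add(Z, Z))))))))
  step 16: S(S(S(S(S(S(add(mul(SZ, SSSZ), add(Z, Z))))))))
  step 17: S(S(S(S(S(S(add(add(SSSZ, mul(Z, SSSZ)), add(Z, Z))))))))
  step 18: S(S(S(S(S(S(add(S(add(SSZ, mul(Z, SSSZ))), add(Z, Z))))))))
  step 19: S(S(S(S(S(S(S(add(add(SSZ, mul(Z, SSSZ)), add(Z, Z)))))))))
  step 20: S(S(S(S(S(S(S(add(S(add(SZ, mul(Z, SSSZ))), add(Z, Z)))))))))
  step 21: S(S(S(S(S(S(S(S(add(add(SZ, mul(Z, SSSZ)), add(Z, Z))))))))))
  step 22: S(S(S(S(S(S(S(S(add(S(add(Z, mul(Z, SSSZ))), add(Z, Z))))))))))
  step 23: S(S(S(S(S(S(S(S(S(add(add(Z, mul(Z, SSSZ)), add(Z, Z)))))))))))
  step 24: S(S(S(S(S(S(S(S(S(add(mul(Z, SSSZ), add(Z, Z)))))))))))
  step 25: S(S(S(S(S(S(S(S(S(add(Z, add(Z, Z)))))))))))
  step 26: S(S(S(S(S(S(S(S(S(add(Z, Z))))))))))
  step 27: S^9(Z)

Answer: DIFFERENT — A ⇓ S^6(Z), B ⇓ S^9(Z)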